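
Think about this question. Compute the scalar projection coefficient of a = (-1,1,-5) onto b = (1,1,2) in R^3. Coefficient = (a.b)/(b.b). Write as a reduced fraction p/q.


Projection coefficient = (a . b) / (b . b)
a . b = (-1)*1 + 1*1 + (-5)*2
= -1 + 1 + (-10) = -10
b . b = 1^2 + 1^2 + 2^2
= 1 + 1 + 4 = 6
Coefficient = -10/6
In lowest terms: -5/3


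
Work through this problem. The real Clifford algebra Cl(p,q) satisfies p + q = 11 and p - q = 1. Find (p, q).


We need p + q = 11 and p - q = 1.
Adding: 2p = 11 + 1 = 12, so p = 6.
Then q = 11 - 6 = 5.
(p, q) = (6, 5)


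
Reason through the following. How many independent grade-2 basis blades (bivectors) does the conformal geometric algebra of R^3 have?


The conformal model of R^3 uses Cl(4,1) with m = 3 + 2 = 5 generators.
Number of grade-2 blades = C(m, 2) = C(5, 2)
= 5*4/2 = 10


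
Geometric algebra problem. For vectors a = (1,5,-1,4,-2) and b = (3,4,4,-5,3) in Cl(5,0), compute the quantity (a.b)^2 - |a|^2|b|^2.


a . b = 1*3 + 5*4 + (-1)*4 + 4*(-5) + (-2)*3
= 3 + 20 + (-4) + (-20) + (-6) = -7
|a|^2 = 1^2 + 5^2 + (-1)^2 + 4^2 + (-2)^2 = 47
|b|^2 = 3^2 + 4^2 + 4^2 + (-5)^2 + 3^2 = 75
(a.b)^2 = (-7)^2 = 49
|a|^2 * |b|^2 = 47 * 75 = 3525
Result = 49 - 3525 = -3476


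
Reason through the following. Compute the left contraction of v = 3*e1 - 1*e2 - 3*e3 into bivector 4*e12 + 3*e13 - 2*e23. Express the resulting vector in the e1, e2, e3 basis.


Left contraction v _| B = <vB>_1 (grade-1 part of the geometric product vB).
Using e1_|e12 = e2, e2_|e12 = -e1, e1_|e13 = e3, e3_|e13 = -e1, e2_|e23 = e3, e3_|e23 = -e2:
e1 coeff: -v2*b12 - v3*b13 = -(-1)*(4) - (-3)*(3) = 13
e2 coeff: v1*b12 - v3*b23 = (3)*(4) - (-3)*(-2) = 6
e3 coeff: v1*b13 + v2*b23 = (3)*(3) + (-1)*(-2) = 11
v _| B = 13*e1 + 6*e2 + 11*e3


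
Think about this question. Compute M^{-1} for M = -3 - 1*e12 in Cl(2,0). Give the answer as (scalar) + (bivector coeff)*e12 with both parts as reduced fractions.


M = -3 - 1*e12, where e12^2 = -1.
Since M commutes with its reverse ~M = a - b*e12, M * ~M = a^2 - b^2*e12^2 = a^2 + b^2.
So M^{-1} = ~M / (a^2 + b^2) = (a - b*e12)/(a^2 + b^2).
a^2 + b^2 = 9 + 1 = 10
Scalar part = -3/10 = -3/10
Bivector coeff = 1/10 = 1/10
M^{-1} = -3/10 + 1/10*e12


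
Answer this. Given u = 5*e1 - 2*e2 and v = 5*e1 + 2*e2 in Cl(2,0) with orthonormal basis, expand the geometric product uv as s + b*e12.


Expand: (5*e1 - 2*e2)(5*e1 + 2*e2)
= 5*5*e1e1 + 5*2*e1e2 + (-2)*5*e2e1 + (-2)*2*e2e2
Using e1^2 = e2^2 = 1, e2e1 = -e1e2:
Scalar part s = 5*5 + (-2)*2 = 25 + (-4) = 21
Bivector part b = 5*2 - (-2)*5 = 10 - (-10) = 20
uv = 21 + 20*e12


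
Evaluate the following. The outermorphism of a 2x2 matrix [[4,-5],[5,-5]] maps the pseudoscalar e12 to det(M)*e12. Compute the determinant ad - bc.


The outermorphism of a linear map f sends e1^e2 to f(e1)^f(e2).
f(e1) = 4*e1 + 5*e2
f(e2) = -5*e1 - 5*e2
f(e1) ^ f(e2) = (4*e1 + 5*e2) ^ (-5*e1 - 5*e2)
= 4*(-5)*e12 + 5*(-5)*e21
= (-20 - (-25))*e12
= 5*e12
Coefficient = 5


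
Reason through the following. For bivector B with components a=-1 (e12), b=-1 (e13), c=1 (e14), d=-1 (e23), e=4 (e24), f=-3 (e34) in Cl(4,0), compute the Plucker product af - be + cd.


Plucker relation: af - be + cd
a*f = (-1)*(-3) = 3
b*e = (-1)*4 = -4
c*d = 1*(-1) = -1
af - be + cd = 3 - (-4) + (-1)
= 6


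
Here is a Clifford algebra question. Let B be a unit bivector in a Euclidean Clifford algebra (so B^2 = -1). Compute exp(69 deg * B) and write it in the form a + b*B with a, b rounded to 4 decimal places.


For a unit bivector B with B^2 = -1, the exponential series gives
e^(theta*B) = cos(theta) + sin(theta)*B (the GA analogue of Euler's formula).
theta = 69 degrees = 1.204277 rad
cos(69 deg) = 0.3584
sin(69 deg) = 0.9336
exp(theta*B) = 0.3584 + 0.9336*B


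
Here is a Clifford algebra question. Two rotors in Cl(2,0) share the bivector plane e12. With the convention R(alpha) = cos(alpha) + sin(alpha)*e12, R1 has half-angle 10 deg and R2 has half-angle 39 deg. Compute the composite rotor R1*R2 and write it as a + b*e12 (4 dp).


Same-plane rotors commute and their half-angles add:
R1*R2 = cos(a1 + a2) + sin(a1 + a2)*e12.
a1 + a2 = 10 + 39 = 49 deg
cos(49 deg) = 0.6561
sin(49 deg) = 0.7547
R1*R2 = 0.6561 + 0.7547*e12


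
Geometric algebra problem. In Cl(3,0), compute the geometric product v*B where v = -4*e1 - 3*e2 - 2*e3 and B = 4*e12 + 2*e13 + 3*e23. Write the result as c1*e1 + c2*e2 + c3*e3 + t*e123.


vB has grade-1 (vector) and grade-3 (trivector) parts: vB = (v _| B) + (v ^ B).
Vector part <vB>_1:
  e1: -v2*b12 - v3*b13 = -(-3)*(4) - (-2)*(2) = 16
  e2: v1*b12 - v3*b23 = (-4)*(4) - (-2)*(3) = -10
  e3: v1*b13 + v2*b23 = (-4)*(2) + (-3)*(3) = -17
Trivector part <vB>_3:
  e123: v1*b23 - v2*b13 + v3*b12 = (-4)*(3) - (-3)*(2) + (-2)*(4) = -14
vB = 16*e1 - 10*e2 - 17*e3 - 14*e123


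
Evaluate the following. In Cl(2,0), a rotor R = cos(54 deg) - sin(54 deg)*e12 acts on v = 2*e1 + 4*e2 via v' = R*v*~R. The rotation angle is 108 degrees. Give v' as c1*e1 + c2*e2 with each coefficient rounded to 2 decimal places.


Rotor R = cos(54deg) - sin(54deg)*e12
Rotation angle theta = 2 * 54 = 108 degrees
v' = R*v*~R rotates v by theta.
cos(108deg) = -0.3090, sin(108deg) = 0.9511
v'_1 = 2*cos(108deg) - 4*sin(108deg)
= 2*(-0.3090) - 4*0.9511
= -4.42
v'_2 = 2*sin(108deg) + 4*cos(108deg)
= 2*0.9511 + 4*(-0.3090)
= 0.67
v' = -4.42*e1 + 0.67*e2


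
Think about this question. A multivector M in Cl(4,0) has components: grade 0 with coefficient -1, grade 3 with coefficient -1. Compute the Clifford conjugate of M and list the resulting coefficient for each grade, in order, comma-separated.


Clifford conjugate sign for grade k: (-1)^(k(k+1)/2)
Grade 0: (-1)^(0*1/2) = (-1)^0 = 1, coeff -1 -> -1
Grade 3: (-1)^(3*4/2) = (-1)^6 = 1, coeff -1 -> -1
Conjugated coefficients: -1, -1


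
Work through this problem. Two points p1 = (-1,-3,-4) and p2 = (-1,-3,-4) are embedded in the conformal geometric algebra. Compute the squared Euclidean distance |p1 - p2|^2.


p1 - p2 = (0, 0, 0)
|p1 - p2|^2 = 0^2 + 0^2 + 0^2
= 0 + 0 + 0
= 0


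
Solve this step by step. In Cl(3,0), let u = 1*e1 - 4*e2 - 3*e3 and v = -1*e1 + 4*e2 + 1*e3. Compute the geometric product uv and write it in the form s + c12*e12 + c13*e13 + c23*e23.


In Cl(3,0): e_i^2 = 1, e_ie_j = -e_je_i for i != j.
Scalar part = u . v = 1*(-1) + (-4)*4 + (-3)*1
= -1 + (-16) + (-3) = -20
e12 coeff = 1*4 - (-4)*(-1) = 4 - 4 = 0
e13 coeff = 1*1 - (-3)*(-1) = 1 - 3 = -2
e23 coeff = (-4)*1 - (-3)*4 = -4 - (-12) = 8
uv = -20 + 0*e12 - 2*e13 + 8*e23


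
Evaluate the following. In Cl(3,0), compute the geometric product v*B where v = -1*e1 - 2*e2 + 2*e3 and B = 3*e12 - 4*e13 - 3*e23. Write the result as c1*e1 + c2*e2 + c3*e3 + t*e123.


vB has grade-1 (vector) and grade-3 (trivector) parts: vB = (v _| B) + (v ^ B).
Vector part <vB>_1:
  e1: -v2*b12 - v3*b13 = -(-2)*(3) - (2)*(-4) = 14
  e2: v1*b12 - v3*b23 = (-1)*(3) - (2)*(-3) = 3
  e3: v1*b13 + v2*b23 = (-1)*(-4) + (-2)*(-3) = 10
Trivector part <vB>_3:
  e123: v1*b23 - v2*b13 + v3*b12 = (-1)*(-3) - (-2)*(-4) + (2)*(3) = 1
vB = 14*e1 + 3*e2 + 10*e3 + 1*e123


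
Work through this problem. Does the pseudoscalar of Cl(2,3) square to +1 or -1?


The pseudoscalar I = e1...e_n (product of all n generators) of Cl(p,q) satisfies I^2 = (-1)^(q + n(n-1)/2).
p = 2, q = 3, n = p + q = 5
n(n-1)/2 = 5 * 4 / 2 = 10
Exponent = q + n(n-1)/2 = 3 + 10 = 13
I^2 = (-1)^13 = -1


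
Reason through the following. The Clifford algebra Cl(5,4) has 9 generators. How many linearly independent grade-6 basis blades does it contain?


Number of grade-k basis blades in Cl(p,q) with n = p + q is C(n, k).
n = 5 + 4 = 9
C(9, 6) = 9! / (6! * 3!)
= 362880 / (720 * 6)
= 84


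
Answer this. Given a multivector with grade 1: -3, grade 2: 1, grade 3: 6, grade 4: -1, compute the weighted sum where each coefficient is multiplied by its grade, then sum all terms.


Grade-weighted sum = sum of grade_k * coefficient_k
1*(-3) = -3
2*1 = 2
3*6 = 18
4*(-1) = -4
Total = -3 + 2 + 18 + (-4) = 13


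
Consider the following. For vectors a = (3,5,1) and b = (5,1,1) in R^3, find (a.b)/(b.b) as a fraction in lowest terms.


Projection coefficient = (a . b) / (b . b)
a . b = 3*5 + 5*1 + 1*1
= 15 + 5 + 1 = 21
b . b = 5^2 + 1^2 + 1^2
= 25 + 1 + 1 = 27
Coefficient = 21/27
In lowest terms: 7/9


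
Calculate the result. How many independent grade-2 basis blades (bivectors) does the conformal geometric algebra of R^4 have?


The conformal model of R^4 uses Cl(5,1) with m = 4 + 2 = 6 generators.
Number of grade-2 blades = C(m, 2) = C(6, 2)
= 6*5/2 = 15


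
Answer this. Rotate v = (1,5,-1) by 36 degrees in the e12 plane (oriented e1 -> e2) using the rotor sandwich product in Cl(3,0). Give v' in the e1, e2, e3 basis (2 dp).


Rotor R = cos(18deg) - sin(18deg)*e12
Rotation angle theta = 2 * 18 = 36 degrees in the e12 plane (e1 -> e2).
The component perpendicular to the plane (e3) is invariant: v'_3 = v3 = -1.00
cos(36deg) = 0.8090, sin(36deg) = 0.5878
v'_1 = v1*cos(theta) - v2*sin(theta) = 1*0.8090 - 5*0.5878 = -2.13
v'_2 = v1*sin(theta) + v2*cos(theta) = 1*0.5878 + 5*0.8090 = 4.63
v' = -2.13*e1 + 4.63*e2 - 1.00*e3


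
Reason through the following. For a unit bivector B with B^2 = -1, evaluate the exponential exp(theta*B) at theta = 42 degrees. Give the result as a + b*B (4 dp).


For a unit bivector B with B^2 = -1, the exponential series gives
e^(theta*B) = cos(theta) + sin(theta)*B (the GA analogue of Euler's formula).
theta = 42 degrees = 0.733038 rad
cos(42 deg) = 0.7431
sin(42 deg) = 0.6691
exp(theta*B) = 0.7431 + 0.6691*B


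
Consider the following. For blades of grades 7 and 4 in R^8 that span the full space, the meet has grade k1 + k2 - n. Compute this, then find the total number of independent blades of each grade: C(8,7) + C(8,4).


Meet grade = grade(A) + grade(B) - n
= 7 + 4 - 8 = 3
C(8,7) = 8
C(8,4) = 70
dim_A + dim_B = 8 + 70 = 78


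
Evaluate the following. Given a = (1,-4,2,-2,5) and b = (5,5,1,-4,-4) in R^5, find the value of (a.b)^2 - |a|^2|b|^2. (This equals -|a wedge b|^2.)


a . b = 1*5 + (-4)*5 + 2*1 + (-2)*(-4) + 5*(-4)
= 5 + (-20) + 2 + 8 + (-20) = -25
|a|^2 = 1^2 + (-4)^2 + 2^2 + (-2)^2 + 5^2 = 50
|b|^2 = 5^2 + 5^2 + 1^2 + (-4)^2 + (-4)^2 = 83
(a.b)^2 = (-25)^2 = 625
|a|^2 * |b|^2 = 50 * 83 = 4150
Result = 625 - 4150 = -3525


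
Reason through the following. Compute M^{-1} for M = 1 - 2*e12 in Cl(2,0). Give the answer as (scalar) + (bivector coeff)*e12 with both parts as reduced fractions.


M = 1 - 2*e12, where e12^2 = -1.
Since M commutes with its reverse ~M = a - b*e12, M * ~M = a^2 - b^2*e12^2 = a^2 + b^2.
So M^{-1} = ~M / (a^2 + b^2) = (a - b*e12)/(a^2 + b^2).
a^2 + b^2 = 1 + 4 = 5
Scalar part = 1/5 = 1/5
Bivector coeff = 2/5 = 2/5
M^{-1} = 1/5 + 2/5*e12


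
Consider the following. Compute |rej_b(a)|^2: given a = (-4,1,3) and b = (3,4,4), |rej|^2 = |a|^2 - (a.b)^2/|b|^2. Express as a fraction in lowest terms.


|a|^2 = (-4)^2 + 1^2 + 3^2 = 26
|b|^2 = 3^2 + 4^2 + 4^2 = 41
a . b = (-4)*3 + 1*4 + 3*4 = 4
(a.b)^2 = 4^2 = 16
|rej|^2 = 26 - 16/41
= (1066 - 16)/41
= 1050/41
In lowest terms: 1050/41


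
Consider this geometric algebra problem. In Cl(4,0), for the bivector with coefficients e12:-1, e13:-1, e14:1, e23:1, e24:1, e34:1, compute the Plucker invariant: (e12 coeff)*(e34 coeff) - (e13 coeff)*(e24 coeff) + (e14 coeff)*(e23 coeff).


Plucker relation: af - be + cd
a*f = (-1)*1 = -1
b*e = (-1)*1 = -1
c*d = 1*1 = 1
af - be + cd = -1 - (-1) + 1
= 1


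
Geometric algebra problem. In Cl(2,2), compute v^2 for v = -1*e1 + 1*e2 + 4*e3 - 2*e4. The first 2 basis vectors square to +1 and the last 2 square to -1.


v^2 = sum of c_i^2 * e_i^2
Positive signature terms (e_i^2 = +1): (-1)^2 + 1^2 = 2
Negative signature terms (e_j^2 = -1): 4^2 + (-2)^2 = 20
v^2 = 2 - 20 = -18


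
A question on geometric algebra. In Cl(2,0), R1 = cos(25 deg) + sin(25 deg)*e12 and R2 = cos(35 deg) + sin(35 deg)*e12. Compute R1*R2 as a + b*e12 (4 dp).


Same-plane rotors commute and their half-angles add:
R1*R2 = cos(a1 + a2) + sin(a1 + a2)*e12.
a1 + a2 = 25 + 35 = 60 deg
cos(60 deg) = 0.5000
sin(60 deg) = 0.8660
R1*R2 = 0.5000 + 0.8660*e12


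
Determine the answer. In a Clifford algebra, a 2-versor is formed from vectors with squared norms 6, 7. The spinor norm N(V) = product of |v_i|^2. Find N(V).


Spinor norm N(V) = |v1|^2 * |v2|^2 * ... * |v2|^2
= 6 * 7
Running product: 6, 42
N(V) = 42


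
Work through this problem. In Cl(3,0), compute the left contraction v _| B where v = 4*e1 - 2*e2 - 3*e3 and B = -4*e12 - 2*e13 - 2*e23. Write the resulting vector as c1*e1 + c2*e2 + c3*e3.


Left contraction v _| B = <vB>_1 (grade-1 part of the geometric product vB).
Using e1_|e12 = e2, e2_|e12 = -e1, e1_|e13 = e3, e3_|e13 = -e1, e2_|e23 = e3, e3_|e23 = -e2:
e1 coeff: -v2*b12 - v3*b13 = -(-2)*(-4) - (-3)*(-2) = -14
e2 coeff: v1*b12 - v3*b23 = (4)*(-4) - (-3)*(-2) = -22
e3 coeff: v1*b13 + v2*b23 = (4)*(-2) + (-2)*(-2) = -4
v _| B = -14*e1 - 22*e2 - 4*e3


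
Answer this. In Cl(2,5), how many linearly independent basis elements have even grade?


Even subalgebra dimension = 2^(n-1)
n = 2 + 5 = 7
2^(7 - 1) = 2^6 = 64
Verification: sum of C(7,k) for even k = 1 + 21 + 35 + 7 = 64
Result = 64


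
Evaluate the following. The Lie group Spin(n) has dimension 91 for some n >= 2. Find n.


dim Spin(n) = dim so(n) = n(n-1)/2.
Solve n(n-1)/2 = 91, i.e. n^2 - n - 182 = 0.
Discriminant = 1 + 8*91 = 729
n = (1 + sqrt(729))/2 = (1 + 27)/2 = 14


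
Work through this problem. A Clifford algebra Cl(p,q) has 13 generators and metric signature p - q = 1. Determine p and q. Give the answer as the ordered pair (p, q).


We need p + q = 13 and p - q = 1.
Adding: 2p = 13 + 1 = 14, so p = 7.
Then q = 13 - 7 = 6.
(p, q) = (7, 6)


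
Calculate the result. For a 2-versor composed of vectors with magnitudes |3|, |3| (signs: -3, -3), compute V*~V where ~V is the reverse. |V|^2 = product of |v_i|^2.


Each vector v_i has |v_i|^2 = s_i^2
Squared scales: (-3)^2 = 9, (-3)^2 = 9
|V|^2 = 9 * 9
= 81


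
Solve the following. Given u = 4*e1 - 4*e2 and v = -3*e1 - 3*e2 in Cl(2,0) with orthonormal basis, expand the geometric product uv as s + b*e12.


Expand: (4*e1 - 4*e2)(-3*e1 - 3*e2)
= 4*(-3)*e1e1 + 4*(-3)*e1e2 + (-4)*(-3)*e2e1 + (-4)*(-3)*e2e2
Using e1^2 = e2^2 = 1, e2e1 = -e1e2:
Scalar part s = 4*(-3) + (-4)*(-3) = -12 + 12 = 0
Bivector part b = 4*(-3) - (-4)*(-3) = -12 - 12 = -24
uv = 0 - 24*e12


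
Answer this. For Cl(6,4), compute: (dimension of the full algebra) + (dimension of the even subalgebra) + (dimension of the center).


n = 6 + 4 = 10
Total dim = 2^10 = 1024
Even subalgebra dim = 2^9 = 512
n is even, so center dim = 1
Sum = 1024 + 512 + 1 = 1537


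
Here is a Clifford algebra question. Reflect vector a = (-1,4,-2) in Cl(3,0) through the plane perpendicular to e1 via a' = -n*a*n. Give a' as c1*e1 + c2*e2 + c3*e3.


Reflection formula: a' = -n*a*n, with n = e1 (unit vector, n^2 = 1).
For reflection through hyperplane perp to e1:
The component along e1 flips sign, others stay.
a = (-1, 4, -2)
a' = (1, 4, -2)
a' = 1*e1 + 4*e2 - 2*e3


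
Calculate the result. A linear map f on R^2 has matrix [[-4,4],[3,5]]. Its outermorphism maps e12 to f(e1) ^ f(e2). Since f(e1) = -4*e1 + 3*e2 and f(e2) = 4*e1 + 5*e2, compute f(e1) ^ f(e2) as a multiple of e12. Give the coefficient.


The outermorphism of a linear map f sends e1^e2 to f(e1)^f(e2).
f(e1) = -4*e1 + 3*e2
f(e2) = 4*e1 + 5*e2
f(e1) ^ f(e2) = (-4*e1 + 3*e2) ^ (4*e1 + 5*e2)
= (-4)*5*e12 + 3*4*e21
= (-20 - 12)*e12
= -32*e12
Coefficient = -32


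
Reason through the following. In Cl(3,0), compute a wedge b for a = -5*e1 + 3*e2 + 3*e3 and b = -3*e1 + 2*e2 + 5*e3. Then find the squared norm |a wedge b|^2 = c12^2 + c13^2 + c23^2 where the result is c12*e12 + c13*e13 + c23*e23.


a wedge b = (a1*b2 - a2*b1)*e12 + (a1*b3 - a3*b1)*e13 + (a2*b3 - a3*b2)*e23
e12 coeff: (-5)*2 - 3*(-3) = -10 - (-9) = -1
e13 coeff: (-5)*5 - 3*(-3) = -25 - (-9) = -16
e23 coeff: 3*5 - 3*2 = 15 - 6 = 9
|a wedge b|^2 = (-1)^2 + (-16)^2 + 9^2
= 1 + 256 + 81
= 338


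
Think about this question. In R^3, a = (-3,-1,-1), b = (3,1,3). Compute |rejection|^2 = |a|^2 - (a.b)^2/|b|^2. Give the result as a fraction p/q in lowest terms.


|a|^2 = (-3)^2 + (-1)^2 + (-1)^2 = 11
|b|^2 = 3^2 + 1^2 + 3^2 = 19
a . b = (-3)*3 + (-1)*1 + (-1)*3 = -13
(a.b)^2 = (-13)^2 = 169
|rej|^2 = 11 - 169/19
= (209 - 169)/19
= 40/19
In lowest terms: 40/19


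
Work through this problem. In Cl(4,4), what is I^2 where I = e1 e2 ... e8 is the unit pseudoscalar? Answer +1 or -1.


The pseudoscalar I = e1...e_n (product of all n generators) of Cl(p,q) satisfies I^2 = (-1)^(q + n(n-1)/2).
p = 4, q = 4, n = p + q = 8
n(n-1)/2 = 8 * 7 / 2 = 28
Exponent = q + n(n-1)/2 = 4 + 28 = 32
I^2 = (-1)^32 = +1


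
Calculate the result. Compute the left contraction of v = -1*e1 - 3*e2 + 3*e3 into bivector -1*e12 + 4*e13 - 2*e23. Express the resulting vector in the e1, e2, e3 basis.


Left contraction v _| B = <vB>_1 (grade-1 part of the geometric product vB).
Using e1_|e12 = e2, e2_|e12 = -e1, e1_|e13 = e3, e3_|e13 = -e1, e2_|e23 = e3, e3_|e23 = -e2:
e1 coeff: -v2*b12 - v3*b13 = -(-3)*(-1) - (3)*(4) = -15
e2 coeff: v1*b12 - v3*b23 = (-1)*(-1) - (3)*(-2) = 7
e3 coeff: v1*b13 + v2*b23 = (-1)*(4) + (-3)*(-2) = 2
v _| B = -15*e1 + 7*e2 + 2*e3


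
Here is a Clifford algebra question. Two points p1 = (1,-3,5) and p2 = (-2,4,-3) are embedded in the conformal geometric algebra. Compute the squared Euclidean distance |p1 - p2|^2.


p1 - p2 = (3, -7, 8)
|p1 - p2|^2 = 3^2 + (-7)^2 + 8^2
= 9 + 49 + 64
= 122


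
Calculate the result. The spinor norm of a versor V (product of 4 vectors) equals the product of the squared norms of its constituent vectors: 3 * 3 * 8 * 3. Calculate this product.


Spinor norm N(V) = |v1|^2 * |v2|^2 * ... * |v4|^2
= 3 * 3 * 8 * 3
Running product: 3, 9, 72, 216
N(V) = 216


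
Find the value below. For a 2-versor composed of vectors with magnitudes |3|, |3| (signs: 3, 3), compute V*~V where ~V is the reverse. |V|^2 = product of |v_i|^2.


Each vector v_i has |v_i|^2 = s_i^2
Squared scales: 3^2 = 9, 3^2 = 9
|V|^2 = 9 * 9
= 81


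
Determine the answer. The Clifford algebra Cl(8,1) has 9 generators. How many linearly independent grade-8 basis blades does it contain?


Number of grade-k basis blades in Cl(p,q) with n = p + q is C(n, k).
n = 8 + 1 = 9
C(9, 8) = 9! / (8! * 1!)
= 362880 / (40320 * 1)
= 9


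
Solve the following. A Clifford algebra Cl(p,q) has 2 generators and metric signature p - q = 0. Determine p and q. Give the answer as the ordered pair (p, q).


We need p + q = 2 and p - q = 0.
Adding: 2p = 2 + 0 = 2, so p = 1.
Then q = 2 - 1 = 1.
(p, q) = (1, 1)


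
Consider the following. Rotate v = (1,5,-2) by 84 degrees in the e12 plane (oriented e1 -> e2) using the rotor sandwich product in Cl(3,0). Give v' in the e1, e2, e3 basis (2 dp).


Rotor R = cos(42deg) - sin(42deg)*e12
Rotation angle theta = 2 * 42 = 84 degrees in the e12 plane (e1 -> e2).
The component perpendicular to the plane (e3) is invariant: v'_3 = v3 = -2.00
cos(84deg) = 0.1045, sin(84deg) = 0.9945
v'_1 = v1*cos(theta) - v2*sin(theta) = 1*0.1045 - 5*0.9945 = -4.87
v'_2 = v1*sin(theta) + v2*cos(theta) = 1*0.9945 + 5*0.1045 = 1.52
v' = -4.87*e1 + 1.52*e2 - 2.00*e3


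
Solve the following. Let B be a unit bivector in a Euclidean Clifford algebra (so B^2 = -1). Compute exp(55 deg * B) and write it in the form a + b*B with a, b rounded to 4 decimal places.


For a unit bivector B with B^2 = -1, the exponential series gives
e^(theta*B) = cos(theta) + sin(theta)*B (the GA analogue of Euler's formula).
theta = 55 degrees = 0.959931 rad
cos(55 deg) = 0.5736
sin(55 deg) = 0.8192
exp(theta*B) = 0.5736 + 0.8192*B


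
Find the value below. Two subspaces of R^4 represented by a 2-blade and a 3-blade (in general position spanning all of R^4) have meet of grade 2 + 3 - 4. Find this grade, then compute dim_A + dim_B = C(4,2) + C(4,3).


Meet grade = grade(A) + grade(B) - n
= 2 + 3 - 4 = 1
C(4,2) = 6
C(4,3) = 4
dim_A + dim_B = 6 + 4 = 10


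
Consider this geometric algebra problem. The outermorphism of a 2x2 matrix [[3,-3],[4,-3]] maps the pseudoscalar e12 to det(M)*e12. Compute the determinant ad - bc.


The outermorphism of a linear map f sends e1^e2 to f(e1)^f(e2).
f(e1) = 3*e1 + 4*e2
f(e2) = -3*e1 - 3*e2
f(e1) ^ f(e2) = (3*e1 + 4*e2) ^ (-3*e1 - 3*e2)
= 3*(-3)*e12 + 4*(-3)*e21
= (-9 - (-12))*e12
= 3*e12
Coefficient = 3


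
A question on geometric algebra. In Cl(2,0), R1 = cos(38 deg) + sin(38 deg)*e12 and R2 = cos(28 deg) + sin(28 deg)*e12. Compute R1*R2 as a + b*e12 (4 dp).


Same-plane rotors commute and their half-angles add:
R1*R2 = cos(a1 + a2) + sin(a1 + a2)*e12.
a1 + a2 = 38 + 28 = 66 deg
cos(66 deg) = 0.4067
sin(66 deg) = 0.9135
R1*R2 = 0.4067 + 0.9135*e12


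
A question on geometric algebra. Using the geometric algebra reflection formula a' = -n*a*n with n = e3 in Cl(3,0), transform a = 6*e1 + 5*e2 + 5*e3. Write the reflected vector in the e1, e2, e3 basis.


Reflection formula: a' = -n*a*n, with n = e3 (unit vector, n^2 = 1).
For reflection through hyperplane perp to e3:
The component along e3 flips sign, others stay.
a = (6, 5, 5)
a' = (6, 5, -5)
a' = 6*e1 + 5*e2 - 5*e3


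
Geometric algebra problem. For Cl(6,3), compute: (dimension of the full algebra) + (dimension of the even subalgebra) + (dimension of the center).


n = 6 + 3 = 9
Total dim = 2^9 = 512
Even subalgebra dim = 2^8 = 256
n is odd, so center dim = 2
Sum = 512 + 256 + 2 = 770


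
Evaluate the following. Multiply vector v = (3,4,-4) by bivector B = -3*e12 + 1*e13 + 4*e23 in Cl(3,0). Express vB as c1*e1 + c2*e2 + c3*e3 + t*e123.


vB has grade-1 (vector) and grade-3 (trivector) parts: vB = (v _| B) + (v ^ B).
Vector part <vB>_1:
  e1: -v2*b12 - v3*b13 = -(4)*(-3) - (-4)*(1) = 16
  e2: v1*b12 - v3*b23 = (3)*(-3) - (-4)*(4) = 7
  e3: v1*b13 + v2*b23 = (3)*(1) + (4)*(4) = 19
Trivector part <vB>_3:
  e123: v1*b23 - v2*b13 + v3*b12 = (3)*(4) - (4)*(1) + (-4)*(-3) = 20
vB = 16*e1 + 7*e2 + 19*e3 + 20*e123


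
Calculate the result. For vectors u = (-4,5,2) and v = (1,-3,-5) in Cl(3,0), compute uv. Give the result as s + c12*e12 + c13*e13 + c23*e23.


In Cl(3,0): e_i^2 = 1, e_ie_j = -e_je_i for i != j.
Scalar part = u . v = (-4)*1 + 5*(-3) + 2*(-5)
= -4 + (-15) + (-10) = -29
e12 coeff = (-4)*(-3) - 5*1 = 12 - 5 = 7
e13 coeff = (-4)*(-5) - 2*1 = 20 - 2 = 18
e23 coeff = 5*(-5) - 2*(-3) = -25 - (-6) = -19
uv = -29 + 7*e12 + 18*e13 - 19*e23


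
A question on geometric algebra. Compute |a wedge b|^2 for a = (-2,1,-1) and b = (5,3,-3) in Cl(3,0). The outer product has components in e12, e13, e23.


a wedge b = (a1*b2 - a2*b1)*e12 + (a1*b3 - a3*b1)*e13 + (a2*b3 - a3*b2)*e23
e12 coeff: (-2)*3 - 1*5 = -6 - 5 = -11
e13 coeff: (-2)*(-3) - (-1)*5 = 6 - (-5) = 11
e23 coeff: 1*(-3) - (-1)*3 = -3 - (-3) = 0
|a wedge b|^2 = (-11)^2 + 11^2 + 0^2
= 121 + 121 + 0
= 242


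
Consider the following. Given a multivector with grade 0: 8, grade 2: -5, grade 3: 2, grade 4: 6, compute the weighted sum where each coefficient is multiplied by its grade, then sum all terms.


Grade-weighted sum = sum of grade_k * coefficient_k
0*8 = 0
2*(-5) = -10
3*2 = 6
4*6 = 24
Total = 0 + (-10) + 6 + 24 = 20


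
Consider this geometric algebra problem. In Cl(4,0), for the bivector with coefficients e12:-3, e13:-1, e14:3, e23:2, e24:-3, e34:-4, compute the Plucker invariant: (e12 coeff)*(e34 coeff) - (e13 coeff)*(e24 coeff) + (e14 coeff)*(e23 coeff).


Plucker relation: af - be + cd
a*f = (-3)*(-4) = 12
b*e = (-1)*(-3) = 3
c*d = 3*2 = 6
af - be + cd = 12 - 3 + 6
= 15


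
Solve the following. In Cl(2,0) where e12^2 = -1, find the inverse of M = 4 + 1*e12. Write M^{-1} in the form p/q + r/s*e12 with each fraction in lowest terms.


M = 4 + 1*e12, where e12^2 = -1.
Since M commutes with its reverse ~M = a - b*e12, M * ~M = a^2 - b^2*e12^2 = a^2 + b^2.
So M^{-1} = ~M / (a^2 + b^2) = (a - b*e12)/(a^2 + b^2).
a^2 + b^2 = 16 + 1 = 17
Scalar part = 4/17 = 4/17
Bivector coeff = -1/17 = -1/17
M^{-1} = 4/17 - 1/17*e12


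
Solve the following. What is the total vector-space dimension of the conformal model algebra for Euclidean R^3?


The conformal model of R^3 uses Cl(4,1): the 3 Euclidean generators plus two extra orthogonal generators e+ (e+^2 = +1) and e- (e-^2 = -1), from which the null vectors e0, einf are built.
Number of generators m = 3 + 2 = 5.
dim Cl(p,q) = 2^m = 2^5 = 32


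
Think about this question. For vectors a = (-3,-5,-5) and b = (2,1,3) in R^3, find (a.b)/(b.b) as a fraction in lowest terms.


Projection coefficient = (a . b) / (b . b)
a . b = (-3)*2 + (-5)*1 + (-5)*3
= -6 + (-5) + (-15) = -26
b . b = 2^2 + 1^2 + 3^2
= 4 + 1 + 9 = 14
Coefficient = -26/14
In lowest terms: -13/7


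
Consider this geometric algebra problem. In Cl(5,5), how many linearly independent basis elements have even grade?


Even subalgebra dimension = 2^(n-1)
n = 5 + 5 = 10
2^(10 - 1) = 2^9 = 512
Verification: sum of C(10,k) for even k = 1 + 45 + 210 + 210 + 45 + 1 = 512
Result = 512


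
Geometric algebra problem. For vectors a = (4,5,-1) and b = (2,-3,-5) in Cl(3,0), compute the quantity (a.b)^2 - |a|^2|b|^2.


a . b = 4*2 + 5*(-3) + (-1)*(-5)
= 8 + (-15) + 5 = -2
|a|^2 = 4^2 + 5^2 + (-1)^2 = 42
|b|^2 = 2^2 + (-3)^2 + (-5)^2 = 38
(a.b)^2 = (-2)^2 = 4
|a|^2 * |b|^2 = 42 * 38 = 1596
Result = 4 - 1596 = -1592


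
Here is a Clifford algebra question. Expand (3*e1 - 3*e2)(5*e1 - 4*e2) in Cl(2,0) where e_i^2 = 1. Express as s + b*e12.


Expand: (3*e1 - 3*e2)(5*e1 - 4*e2)
= 3*5*e1e1 + 3*(-4)*e1e2 + (-3)*5*e2e1 + (-3)*(-4)*e2e2
Using e1^2 = e2^2 = 1, e2e1 = -e1e2:
Scalar part s = 3*5 + (-3)*(-4) = 15 + 12 = 27
Bivector part b = 3*(-4) - (-3)*5 = -12 - (-15) = 3
uv = 27 + 3*e12


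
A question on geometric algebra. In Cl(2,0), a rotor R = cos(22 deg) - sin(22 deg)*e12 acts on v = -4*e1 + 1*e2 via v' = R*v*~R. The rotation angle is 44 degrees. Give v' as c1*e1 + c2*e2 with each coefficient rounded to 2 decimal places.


Rotor R = cos(22deg) - sin(22deg)*e12
Rotation angle theta = 2 * 22 = 44 degrees
v' = R*v*~R rotates v by theta.
cos(44deg) = 0.7193, sin(44deg) = 0.6947
v'_1 = -4*cos(44deg) - 1*sin(44deg)
= -4*0.7193 - 1*0.6947
= -3.57
v'_2 = -4*sin(44deg) + 1*cos(44deg)
= -4*0.6947 + 1*0.7193
= -2.06
v' = -3.57*e1 - 2.06*e2


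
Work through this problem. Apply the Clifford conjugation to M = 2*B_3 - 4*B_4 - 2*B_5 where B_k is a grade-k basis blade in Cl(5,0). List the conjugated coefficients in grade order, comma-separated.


Clifford conjugate sign for grade k: (-1)^(k(k+1)/2)
Grade 3: (-1)^(3*4/2) = (-1)^6 = 1, coeff 2 -> 2
Grade 4: (-1)^(4*5/2) = (-1)^10 = 1, coeff -4 -> -4
Grade 5: (-1)^(5*6/2) = (-1)^15 = -1, coeff -2 -> 2
Conjugated coefficients: 2, -4, 2


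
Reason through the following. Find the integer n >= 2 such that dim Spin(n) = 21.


dim Spin(n) = dim so(n) = n(n-1)/2.
Solve n(n-1)/2 = 21, i.e. n^2 - n - 42 = 0.
Discriminant = 1 + 8*21 = 169
n = (1 + sqrt(169))/2 = (1 + 13)/2 = 7


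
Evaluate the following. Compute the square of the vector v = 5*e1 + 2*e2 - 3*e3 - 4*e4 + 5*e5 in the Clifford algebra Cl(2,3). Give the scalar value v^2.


v^2 = sum of c_i^2 * e_i^2
Positive signature terms (e_i^2 = +1): 5^2 + 2^2 = 29
Negative signature terms (e_j^2 = -1): (-3)^2 + (-4)^2 + 5^2 = 50
v^2 = 29 - 50 = -21


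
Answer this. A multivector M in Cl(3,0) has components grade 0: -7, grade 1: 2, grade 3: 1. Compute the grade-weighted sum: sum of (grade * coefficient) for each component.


Grade-weighted sum = sum of grade_k * coefficient_k
0*(-7) = 0
1*2 = 2
3*1 = 3
Total = 0 + 2 + 3 = 5


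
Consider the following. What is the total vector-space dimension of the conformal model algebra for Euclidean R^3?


The conformal model of R^3 uses Cl(4,1): the 3 Euclidean generators plus two extra orthogonal generators e+ (e+^2 = +1) and e- (e-^2 = -1), from which the null vectors e0, einf are built.
Number of generators m = 3 + 2 = 5.
dim Cl(p,q) = 2^m = 2^5 = 32


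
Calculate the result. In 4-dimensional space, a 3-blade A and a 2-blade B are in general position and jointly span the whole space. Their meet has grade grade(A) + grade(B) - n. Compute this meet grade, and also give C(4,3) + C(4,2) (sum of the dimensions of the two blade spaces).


Meet grade = grade(A) + grade(B) - n
= 3 + 2 - 4 = 1
C(4,3) = 4
C(4,2) = 6
dim_A + dim_B = 4 + 6 = 10


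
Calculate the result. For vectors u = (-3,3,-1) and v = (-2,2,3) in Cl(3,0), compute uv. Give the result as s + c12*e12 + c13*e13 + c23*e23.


In Cl(3,0): e_i^2 = 1, e_ie_j = -e_je_i for i != j.
Scalar part = u . v = (-3)*(-2) + 3*2 + (-1)*3
= 6 + 6 + (-3) = 9
e12 coeff = (-3)*2 - 3*(-2) = -6 - (-6) = 0
e13 coeff = (-3)*3 - (-1)*(-2) = -9 - 2 = -11
e23 coeff = 3*3 - (-1)*2 = 9 - (-2) = 11
uv = 9 + 0*e12 - 11*e13 + 11*e23


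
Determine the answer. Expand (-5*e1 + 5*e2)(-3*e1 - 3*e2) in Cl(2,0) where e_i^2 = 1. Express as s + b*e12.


Expand: (-5*e1 + 5*e2)(-3*e1 - 3*e2)
= (-5)*(-3)*e1e1 + (-5)*(-3)*e1e2 + 5*(-3)*e2e1 + 5*(-3)*e2e2
Using e1^2 = e2^2 = 1, e2e1 = -e1e2:
Scalar part s = (-5)*(-3) + 5*(-3) = 15 + (-15) = 0
Bivector part b = (-5)*(-3) - 5*(-3) = 15 - (-15) = 30
uv = 0 + 30*e12


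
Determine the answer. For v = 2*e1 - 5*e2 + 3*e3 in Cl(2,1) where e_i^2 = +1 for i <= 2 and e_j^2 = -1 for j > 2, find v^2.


v^2 = sum of c_i^2 * e_i^2
Positive signature terms (e_i^2 = +1): 2^2 + (-5)^2 = 29
Negative signature terms (e_j^2 = -1): 3^2 = 9
v^2 = 29 - 9 = 20


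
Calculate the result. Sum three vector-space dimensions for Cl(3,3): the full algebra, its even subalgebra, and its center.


n = 3 + 3 = 6
Total dim = 2^6 = 64
Even subalgebra dim = 2^5 = 32
n is even, so center dim = 1
Sum = 64 + 32 + 1 = 97


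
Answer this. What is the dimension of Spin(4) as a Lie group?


Spin(n) double-covers SO(n); both have Lie algebra so(n) of dimension n(n-1)/2.
n = 4
n(n-1) = 4 * 3 = 12
dim Spin(4) = 12/2 = 6


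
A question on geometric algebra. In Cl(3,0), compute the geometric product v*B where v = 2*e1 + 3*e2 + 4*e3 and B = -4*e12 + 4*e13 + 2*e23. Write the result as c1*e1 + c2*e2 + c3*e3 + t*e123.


vB has grade-1 (vector) and grade-3 (trivector) parts: vB = (v _| B) + (v ^ B).
Vector part <vB>_1:
  e1: -v2*b12 - v3*b13 = -(3)*(-4) - (4)*(4) = -4
  e2: v1*b12 - v3*b23 = (2)*(-4) - (4)*(2) = -16
  e3: v1*b13 + v2*b23 = (2)*(4) + (3)*(2) = 14
Trivector part <vB>_3:
  e123: v1*b23 - v2*b13 + v3*b12 = (2)*(2) - (3)*(4) + (4)*(-4) = -24
vB = -4*e1 - 16*e2 + 14*e3 - 24*e123


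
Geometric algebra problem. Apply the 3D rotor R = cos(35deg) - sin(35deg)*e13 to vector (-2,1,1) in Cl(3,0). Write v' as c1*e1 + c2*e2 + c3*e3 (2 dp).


Rotor R = cos(35deg) - sin(35deg)*e13
Rotation angle theta = 2 * 35 = 70 degrees in the e13 plane (e1 -> e3).
The component perpendicular to the plane (e2) is invariant: v'_2 = v2 = 1.00
cos(70deg) = 0.3420, sin(70deg) = 0.9397
v'_1 = v1*cos(theta) - v3*sin(theta) = -2*0.3420 - 1*0.9397 = -1.62
v'_3 = v1*sin(theta) + v3*cos(theta) = -2*0.9397 + 1*0.3420 = -1.54
v' = -1.62*e1 + 1.00*e2 - 1.54*e3


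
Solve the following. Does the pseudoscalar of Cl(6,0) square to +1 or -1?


The pseudoscalar I = e1...e_n (product of all n generators) of Cl(p,q) satisfies I^2 = (-1)^(q + n(n-1)/2).
p = 6, q = 0, n = p + q = 6
n(n-1)/2 = 6 * 5 / 2 = 15
Exponent = q + n(n-1)/2 = 0 + 15 = 15
I^2 = (-1)^15 = -1


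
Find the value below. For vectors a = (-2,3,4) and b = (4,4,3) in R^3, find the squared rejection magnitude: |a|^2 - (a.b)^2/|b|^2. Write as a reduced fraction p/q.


|a|^2 = (-2)^2 + 3^2 + 4^2 = 29
|b|^2 = 4^2 + 4^2 + 3^2 = 41
a . b = (-2)*4 + 3*4 + 4*3 = 16
(a.b)^2 = 16^2 = 256
|rej|^2 = 29 - 256/41
= (1189 - 256)/41
= 933/41
In lowest terms: 933/41


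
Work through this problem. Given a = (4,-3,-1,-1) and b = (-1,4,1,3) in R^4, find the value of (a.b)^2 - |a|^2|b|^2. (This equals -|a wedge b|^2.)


a . b = 4*(-1) + (-3)*4 + (-1)*1 + (-1)*3
= -4 + (-12) + (-1) + (-3) = -20
|a|^2 = 4^2 + (-3)^2 + (-1)^2 + (-1)^2 = 27
|b|^2 = (-1)^2 + 4^2 + 1^2 + 3^2 = 27
(a.b)^2 = (-20)^2 = 400
|a|^2 * |b|^2 = 27 * 27 = 729
Result = 400 - 729 = -329


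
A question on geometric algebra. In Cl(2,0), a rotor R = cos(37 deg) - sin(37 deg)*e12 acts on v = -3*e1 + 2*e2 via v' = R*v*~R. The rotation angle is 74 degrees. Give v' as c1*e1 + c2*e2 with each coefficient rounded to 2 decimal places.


Rotor R = cos(37deg) - sin(37deg)*e12
Rotation angle theta = 2 * 37 = 74 degrees
v' = R*v*~R rotates v by theta.
cos(74deg) = 0.2756, sin(74deg) = 0.9613
v'_1 = -3*cos(74deg) - 2*sin(74deg)
= -3*0.2756 - 2*0.9613
= -2.75
v'_2 = -3*sin(74deg) + 2*cos(74deg)
= -3*0.9613 + 2*0.2756
= -2.33
v' = -2.75*e1 - 2.33*e2


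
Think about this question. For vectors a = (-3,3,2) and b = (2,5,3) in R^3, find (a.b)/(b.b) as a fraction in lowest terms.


Projection coefficient = (a . b) / (b . b)
a . b = (-3)*2 + 3*5 + 2*3
= -6 + 15 + 6 = 15
b . b = 2^2 + 5^2 + 3^2
= 4 + 25 + 9 = 38
Coefficient = 15/38
In lowest terms: 15/38


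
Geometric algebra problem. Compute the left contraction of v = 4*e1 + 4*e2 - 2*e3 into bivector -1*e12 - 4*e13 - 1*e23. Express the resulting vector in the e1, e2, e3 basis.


Left contraction v _| B = <vB>_1 (grade-1 part of the geometric product vB).
Using e1_|e12 = e2, e2_|e12 = -e1, e1_|e13 = e3, e3_|e13 = -e1, e2_|e23 = e3, e3_|e23 = -e2:
e1 coeff: -v2*b12 - v3*b13 = -(4)*(-1) - (-2)*(-4) = -4
e2 coeff: v1*b12 - v3*b23 = (4)*(-1) - (-2)*(-1) = -6
e3 coeff: v1*b13 + v2*b23 = (4)*(-4) + (4)*(-1) = -20
v _| B = -4*e1 - 6*e2 - 20*e3


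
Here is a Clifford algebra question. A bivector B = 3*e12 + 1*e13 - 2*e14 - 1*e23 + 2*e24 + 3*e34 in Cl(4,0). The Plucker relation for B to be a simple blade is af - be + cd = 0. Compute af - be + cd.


Plucker relation: af - be + cd
a*f = 3*3 = 9
b*e = 1*2 = 2
c*d = (-2)*(-1) = 2
af - be + cd = 9 - 2 + 2
= 9


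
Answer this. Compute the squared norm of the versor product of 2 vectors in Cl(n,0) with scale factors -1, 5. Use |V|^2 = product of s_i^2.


Each vector v_i has |v_i|^2 = s_i^2
Squared scales: (-1)^2 = 1, 5^2 = 25
|V|^2 = 1 * 25
= 25


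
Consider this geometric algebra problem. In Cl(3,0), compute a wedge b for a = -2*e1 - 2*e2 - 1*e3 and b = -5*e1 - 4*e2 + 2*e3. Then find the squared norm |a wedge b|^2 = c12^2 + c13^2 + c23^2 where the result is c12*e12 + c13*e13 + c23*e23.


a wedge b = (a1*b2 - a2*b1)*e12 + (a1*b3 - a3*b1)*e13 + (a2*b3 - a3*b2)*e23
e12 coeff: (-2)*(-4) - (-2)*(-5) = 8 - 10 = -2
e13 coeff: (-2)*2 - (-1)*(-5) = -4 - 5 = -9
e23 coeff: (-2)*2 - (-1)*(-4) = -4 - 4 = -8
|a wedge b|^2 = (-2)^2 + (-9)^2 + (-8)^2
= 4 + 81 + 64
= 149


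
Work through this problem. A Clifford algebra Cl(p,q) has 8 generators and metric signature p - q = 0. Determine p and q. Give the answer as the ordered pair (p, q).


We need p + q = 8 and p - q = 0.
Adding: 2p = 8 + 0 = 8, so p = 4.
Then q = 8 - 4 = 4.
(p, q) = (4, 4)


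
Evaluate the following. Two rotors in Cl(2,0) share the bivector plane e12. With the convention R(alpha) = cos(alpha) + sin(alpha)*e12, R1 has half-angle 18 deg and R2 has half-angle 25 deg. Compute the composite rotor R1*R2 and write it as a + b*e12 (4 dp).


Same-plane rotors commute and their half-angles add:
R1*R2 = cos(a1 + a2) + sin(a1 + a2)*e12.
a1 + a2 = 18 + 25 = 43 deg
cos(43 deg) = 0.7314
sin(43 deg) = 0.6820
R1*R2 = 0.7314 + 0.6820*e12


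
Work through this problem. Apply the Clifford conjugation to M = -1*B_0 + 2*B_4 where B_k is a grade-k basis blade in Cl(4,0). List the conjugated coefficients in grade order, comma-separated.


Clifford conjugate sign for grade k: (-1)^(k(k+1)/2)
Grade 0: (-1)^(0*1/2) = (-1)^0 = 1, coeff -1 -> -1
Grade 4: (-1)^(4*5/2) = (-1)^10 = 1, coeff 2 -> 2
Conjugated coefficients: -1, 2


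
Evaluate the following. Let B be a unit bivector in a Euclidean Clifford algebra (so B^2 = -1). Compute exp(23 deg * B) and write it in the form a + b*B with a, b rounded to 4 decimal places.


For a unit bivector B with B^2 = -1, the exponential series gives
e^(theta*B) = cos(theta) + sin(theta)*B (the GA analogue of Euler's formula).
theta = 23 degrees = 0.401426 rad
cos(23 deg) = 0.9205
sin(23 deg) = 0.3907
exp(theta*B) = 0.9205 + 0.3907*B


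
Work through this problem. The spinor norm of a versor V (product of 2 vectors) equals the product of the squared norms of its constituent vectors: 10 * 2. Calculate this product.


Spinor norm N(V) = |v1|^2 * |v2|^2 * ... * |v2|^2
= 10 * 2
Running product: 10, 20
N(V) = 20


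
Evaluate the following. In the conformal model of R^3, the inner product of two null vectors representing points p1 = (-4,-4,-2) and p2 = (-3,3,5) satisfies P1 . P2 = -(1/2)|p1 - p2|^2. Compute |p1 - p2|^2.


p1 - p2 = (-1, -7, -7)
|p1 - p2|^2 = (-1)^2 + (-7)^2 + (-7)^2
= 1 + 49 + 49
= 99


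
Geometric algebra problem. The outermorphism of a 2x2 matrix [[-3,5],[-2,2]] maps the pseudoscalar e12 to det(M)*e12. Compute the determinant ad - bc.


The outermorphism of a linear map f sends e1^e2 to f(e1)^f(e2).
f(e1) = -3*e1 - 2*e2
f(e2) = 5*e1 + 2*e2
f(e1) ^ f(e2) = (-3*e1 - 2*e2) ^ (5*e1 + 2*e2)
= (-3)*2*e12 + (-2)*5*e21
= (-6 - (-10))*e12
= 4*e12
Coefficient = 4


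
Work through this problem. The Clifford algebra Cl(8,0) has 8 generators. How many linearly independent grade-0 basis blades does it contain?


Number of grade-k basis blades in Cl(p,q) with n = p + q is C(n, k).
n = 8 + 0 = 8
C(8, 0) = 8! / (0! * 8!)
= 40320 / (1 * 40320)
= 1


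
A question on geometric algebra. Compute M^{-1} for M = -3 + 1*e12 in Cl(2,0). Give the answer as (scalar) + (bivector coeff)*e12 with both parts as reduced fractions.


M = -3 + 1*e12, where e12^2 = -1.
Since M commutes with its reverse ~M = a - b*e12, M * ~M = a^2 - b^2*e12^2 = a^2 + b^2.
So M^{-1} = ~M / (a^2 + b^2) = (a - b*e12)/(a^2 + b^2).
a^2 + b^2 = 9 + 1 = 10
Scalar part = -3/10 = -3/10
Bivector coeff = -1/10 = -1/10
M^{-1} = -3/10 - 1/10*e12


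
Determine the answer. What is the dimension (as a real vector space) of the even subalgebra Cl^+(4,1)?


Even subalgebra dimension = 2^(n-1)
n = 4 + 1 = 5
2^(5 - 1) = 2^4 = 16
Verification: sum of C(5,k) for even k = 1 + 10 + 5 = 16
Result = 16


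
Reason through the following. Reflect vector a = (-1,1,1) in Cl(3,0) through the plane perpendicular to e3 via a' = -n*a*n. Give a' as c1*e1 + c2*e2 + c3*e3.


Reflection formula: a' = -n*a*n, with n = e3 (unit vector, n^2 = 1).
For reflection through hyperplane perp to e3:
The component along e3 flips sign, others stay.
a = (-1, 1, 1)
a' = (-1, 1, -1)
a' = -1*e1 + 1*e2 - 1*e3


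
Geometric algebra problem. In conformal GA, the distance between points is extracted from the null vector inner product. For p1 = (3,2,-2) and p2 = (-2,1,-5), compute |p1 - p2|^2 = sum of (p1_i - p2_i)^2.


p1 - p2 = (5, 1, 3)
|p1 - p2|^2 = 5^2 + 1^2 + 3^2
= 25 + 1 + 9
= 35


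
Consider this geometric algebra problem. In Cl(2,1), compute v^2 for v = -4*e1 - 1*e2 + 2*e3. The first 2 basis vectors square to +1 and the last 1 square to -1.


v^2 = sum of c_i^2 * e_i^2
Positive signature terms (e_i^2 = +1): (-4)^2 + (-1)^2 = 17
Negative signature terms (e_j^2 = -1): 2^2 = 4
v^2 = 17 - 4 = 13


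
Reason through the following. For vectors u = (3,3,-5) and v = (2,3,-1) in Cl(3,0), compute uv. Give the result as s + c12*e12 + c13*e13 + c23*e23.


In Cl(3,0): e_i^2 = 1, e_ie_j = -e_je_i for i != j.
Scalar part = u . v = 3*2 + 3*3 + (-5)*(-1)
= 6 + 9 + 5 = 20
e12 coeff = 3*3 - 3*2 = 9 - 6 = 3
e13 coeff = 3*(-1) - (-5)*2 = -3 - (-10) = 7
e23 coeff = 3*(-1) - (-5)*3 = -3 - (-15) = 12
uv = 20 + 3*e12 + 7*e13 + 12*e23


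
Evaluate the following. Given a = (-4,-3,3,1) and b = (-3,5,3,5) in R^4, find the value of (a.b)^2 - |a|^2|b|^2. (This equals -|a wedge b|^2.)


a . b = (-4)*(-3) + (-3)*5 + 3*3 + 1*5
= 12 + (-15) + 9 + 5 = 11
|a|^2 = (-4)^2 + (-3)^2 + 3^2 + 1^2 = 35
|b|^2 = (-3)^2 + 5^2 + 3^2 + 5^2 = 68
(a.b)^2 = 11^2 = 121
|a|^2 * |b|^2 = 35 * 68 = 2380
Result = 121 - 2380 = -2259
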